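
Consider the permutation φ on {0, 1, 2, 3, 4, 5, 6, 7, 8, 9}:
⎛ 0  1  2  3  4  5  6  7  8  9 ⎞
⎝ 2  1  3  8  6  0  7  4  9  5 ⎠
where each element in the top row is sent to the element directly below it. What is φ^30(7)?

7

Tracing 7 → 4 → … returns to 7 after 3 steps, so 7 lies in a 3-cycle (4 6 7).
On a 3-cycle, φ^3 is the identity, so φ^30 = φ^0 there (30 ≡ 0 mod 3).
So φ^30(7) = 7.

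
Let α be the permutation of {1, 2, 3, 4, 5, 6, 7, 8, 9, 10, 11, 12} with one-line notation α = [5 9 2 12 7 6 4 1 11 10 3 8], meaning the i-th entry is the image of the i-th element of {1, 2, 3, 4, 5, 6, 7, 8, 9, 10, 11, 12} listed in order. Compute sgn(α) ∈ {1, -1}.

In disjoint-cycle form the cycle lengths are 6, 4, 1, 1.
A cycle is odd iff its length is even; α has 2 even-length cycles, so sgn(α) = (−1)^2 and α is even.

1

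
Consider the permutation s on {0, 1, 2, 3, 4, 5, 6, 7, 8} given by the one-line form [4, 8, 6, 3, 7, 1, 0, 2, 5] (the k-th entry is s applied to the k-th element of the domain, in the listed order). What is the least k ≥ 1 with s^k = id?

Decomposing into disjoint cycles gives cycle lengths 5, 3, 1.
The order of s is the least common multiple of its cycle lengths: lcm(5, 3) = 15.

15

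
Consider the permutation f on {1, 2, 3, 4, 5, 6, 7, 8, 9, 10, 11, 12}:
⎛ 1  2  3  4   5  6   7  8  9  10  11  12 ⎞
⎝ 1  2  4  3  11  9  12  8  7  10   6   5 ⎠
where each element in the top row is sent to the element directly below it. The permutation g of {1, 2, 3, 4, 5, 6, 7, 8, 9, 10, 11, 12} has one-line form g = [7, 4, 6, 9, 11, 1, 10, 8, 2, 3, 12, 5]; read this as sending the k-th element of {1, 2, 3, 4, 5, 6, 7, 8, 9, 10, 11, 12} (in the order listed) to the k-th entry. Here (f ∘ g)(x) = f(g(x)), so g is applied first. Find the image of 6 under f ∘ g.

First apply g: g(6) = 1, then f(1) = 1. Thus (f ∘ g)(6) = 1.

1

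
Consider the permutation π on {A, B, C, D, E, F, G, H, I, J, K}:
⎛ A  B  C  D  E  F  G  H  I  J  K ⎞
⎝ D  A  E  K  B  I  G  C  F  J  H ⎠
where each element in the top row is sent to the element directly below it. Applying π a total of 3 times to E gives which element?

D

Tracing E → B → … returns to E after 7 steps, so E lies in a 7-cycle (A, D, K, H, C, E, B).
Stepping 3 places around the cycle: E → B → A → D.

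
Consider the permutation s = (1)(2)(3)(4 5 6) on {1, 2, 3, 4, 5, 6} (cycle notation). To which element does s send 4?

4 appears in (4 5 6); the next entry (wrapping around) is 5.

5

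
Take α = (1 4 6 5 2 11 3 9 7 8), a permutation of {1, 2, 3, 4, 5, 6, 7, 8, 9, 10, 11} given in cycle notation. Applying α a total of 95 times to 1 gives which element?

11

1 lies in the 10-cycle (1 4 6 5 2 11 3 9 7 8).
On a 10-cycle, α^10 is the identity, so α^95 = α^5 there (95 ≡ 5 mod 10).
Stepping 5 places around the cycle: 1 → 4 → 6 → 5 → 2 → 11.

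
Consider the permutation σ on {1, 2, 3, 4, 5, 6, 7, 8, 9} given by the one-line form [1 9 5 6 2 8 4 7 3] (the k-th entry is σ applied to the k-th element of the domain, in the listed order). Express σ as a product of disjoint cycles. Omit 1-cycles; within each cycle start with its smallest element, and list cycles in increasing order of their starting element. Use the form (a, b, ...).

Start at 2 and follow images: 2 → 9 → 3 → 5 → 2, giving the cycle (2, 9, 3, 5).
Repeating from the next unused element and collecting all non-trivial cycles gives (2, 9, 3, 5)(4, 6, 8, 7).

(2, 9, 3, 5)(4, 6, 8, 7)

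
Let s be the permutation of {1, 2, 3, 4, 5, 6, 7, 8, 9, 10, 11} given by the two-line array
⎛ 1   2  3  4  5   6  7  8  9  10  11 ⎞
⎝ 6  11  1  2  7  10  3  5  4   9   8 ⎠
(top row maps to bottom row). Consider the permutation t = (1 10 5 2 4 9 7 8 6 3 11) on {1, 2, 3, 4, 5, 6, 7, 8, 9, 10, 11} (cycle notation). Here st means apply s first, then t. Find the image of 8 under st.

First apply s: s(8) = 5, then t(5) = 2. Thus (st)(8) = 2.

2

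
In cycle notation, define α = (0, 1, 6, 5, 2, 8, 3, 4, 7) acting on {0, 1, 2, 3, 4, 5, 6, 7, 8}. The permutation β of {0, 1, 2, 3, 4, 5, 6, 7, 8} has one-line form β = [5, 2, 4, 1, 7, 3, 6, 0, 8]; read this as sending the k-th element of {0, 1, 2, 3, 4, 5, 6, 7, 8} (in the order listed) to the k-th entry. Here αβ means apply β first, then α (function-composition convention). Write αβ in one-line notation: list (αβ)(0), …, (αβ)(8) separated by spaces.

(αβ)(x) = α(β(x)). Computing each image: α(β(0)) = α(5) = 2, α(β(1)) = α(2) = 8, α(β(2)) = α(4) = 7, α(β(3)) = α(1) = 6, α(β(4)) = α(7) = 0, α(β(5)) = α(3) = 4, α(β(6)) = α(6) = 5, α(β(7)) = α(0) = 1, α(β(8)) = α(8) = 3.
Hence αβ = [2 8 7 6 0 4 5 1 3].

2 8 7 6 0 4 5 1 3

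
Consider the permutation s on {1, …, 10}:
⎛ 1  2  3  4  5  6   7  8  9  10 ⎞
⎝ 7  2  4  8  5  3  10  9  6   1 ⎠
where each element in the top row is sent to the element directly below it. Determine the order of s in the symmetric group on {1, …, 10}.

Writing s as disjoint cycles, the cycle lengths are 5, 3, 1, 1.
Since disjoint cycles commute, ord(s) = lcm(5, 3) = 15.

15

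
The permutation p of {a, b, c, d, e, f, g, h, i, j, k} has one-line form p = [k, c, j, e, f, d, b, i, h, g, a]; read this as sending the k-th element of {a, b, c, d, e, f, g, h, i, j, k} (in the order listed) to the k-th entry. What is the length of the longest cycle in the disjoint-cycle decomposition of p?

4

Decomposing into disjoint cycles gives (a k)(b c j g)(d e f)(h i); the longest has length 4.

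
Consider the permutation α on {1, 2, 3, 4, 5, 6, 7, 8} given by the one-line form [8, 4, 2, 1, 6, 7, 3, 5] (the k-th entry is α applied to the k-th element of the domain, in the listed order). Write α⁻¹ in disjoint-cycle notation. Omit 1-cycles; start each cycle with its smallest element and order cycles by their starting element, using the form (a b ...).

The cycle decomposition of α is (1 8 5 6 7 3 2 4).
Reversing each cycle (and rotating so the smallest element leads) gives α⁻¹ = (1 4 2 3 7 6 5 8).

(1 4 2 3 7 6 5 8)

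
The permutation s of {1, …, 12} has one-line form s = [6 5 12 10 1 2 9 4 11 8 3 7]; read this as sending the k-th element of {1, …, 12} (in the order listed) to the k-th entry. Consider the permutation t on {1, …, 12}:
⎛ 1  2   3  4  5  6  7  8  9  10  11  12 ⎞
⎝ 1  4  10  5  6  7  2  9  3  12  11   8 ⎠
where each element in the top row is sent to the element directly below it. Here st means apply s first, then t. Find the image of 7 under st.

(st)(7) = t(s(7)). s(7) = 9, then t(9) = 3. So (st)(7) = 3.

3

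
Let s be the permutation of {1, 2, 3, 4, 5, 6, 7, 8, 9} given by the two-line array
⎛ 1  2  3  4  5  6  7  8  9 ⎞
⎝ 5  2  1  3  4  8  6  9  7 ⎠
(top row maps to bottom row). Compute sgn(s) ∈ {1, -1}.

In disjoint-cycle form the cycle lengths are 4, 4, 1.
A cycle is odd iff its length is even; s has 2 even-length cycles, so sgn(s) = (−1)^2 and s is even.

1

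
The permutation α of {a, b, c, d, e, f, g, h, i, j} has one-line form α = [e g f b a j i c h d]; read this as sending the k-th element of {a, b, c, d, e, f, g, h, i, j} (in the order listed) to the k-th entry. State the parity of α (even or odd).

even

In disjoint-cycle form the cycle lengths are 8, 2.
A cycle is odd iff its length is even; α has 2 even-length cycles, so sgn(α) = (−1)^2 and α is even.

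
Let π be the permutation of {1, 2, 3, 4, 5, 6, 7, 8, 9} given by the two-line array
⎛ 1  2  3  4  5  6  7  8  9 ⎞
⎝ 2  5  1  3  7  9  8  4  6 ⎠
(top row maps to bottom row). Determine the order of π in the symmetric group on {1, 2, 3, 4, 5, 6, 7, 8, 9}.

The disjoint-cycle form of π has cycle lengths 7, 2.
Since disjoint cycles commute, ord(π) = lcm(7, 2) = 14.

14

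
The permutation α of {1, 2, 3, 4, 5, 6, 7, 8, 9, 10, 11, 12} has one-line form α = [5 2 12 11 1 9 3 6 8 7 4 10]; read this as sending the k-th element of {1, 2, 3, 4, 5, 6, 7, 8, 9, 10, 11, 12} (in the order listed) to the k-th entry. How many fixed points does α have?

The fixed points (elements with α(x) = x) are {2}, so there is 1.

1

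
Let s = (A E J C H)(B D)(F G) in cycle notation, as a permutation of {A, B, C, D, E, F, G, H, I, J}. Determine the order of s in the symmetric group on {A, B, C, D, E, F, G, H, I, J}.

10

The cycle type of s is (5, 2, 2, 1).
The order is lcm(5, 2, 2) = 10.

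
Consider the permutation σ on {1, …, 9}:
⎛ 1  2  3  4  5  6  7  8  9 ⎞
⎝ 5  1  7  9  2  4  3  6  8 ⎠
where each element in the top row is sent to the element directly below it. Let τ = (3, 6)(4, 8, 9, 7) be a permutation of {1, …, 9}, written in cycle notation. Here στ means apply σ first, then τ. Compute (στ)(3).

4

(στ)(3) = τ(σ(3)). σ(3) = 7, then τ(7) = 4. So (στ)(3) = 4.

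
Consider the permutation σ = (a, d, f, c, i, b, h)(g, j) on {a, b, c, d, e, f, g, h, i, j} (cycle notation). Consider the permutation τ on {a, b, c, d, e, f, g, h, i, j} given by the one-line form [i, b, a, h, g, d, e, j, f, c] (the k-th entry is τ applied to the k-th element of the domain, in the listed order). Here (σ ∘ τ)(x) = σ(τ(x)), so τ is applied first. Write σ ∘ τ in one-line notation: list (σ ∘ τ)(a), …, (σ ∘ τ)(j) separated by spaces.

(σ ∘ τ)(x) = σ(τ(x)). Computing each image: σ(τ(a)) = σ(i) = b, σ(τ(b)) = σ(b) = h, σ(τ(c)) = σ(a) = d, σ(τ(d)) = σ(h) = a, σ(τ(e)) = σ(g) = j, σ(τ(f)) = σ(d) = f, σ(τ(g)) = σ(e) = e, σ(τ(h)) = σ(j) = g, σ(τ(i)) = σ(f) = c, σ(τ(j)) = σ(c) = i.
Hence σ ∘ τ = [b h d a j f e g c i].

b h d a j f e g c i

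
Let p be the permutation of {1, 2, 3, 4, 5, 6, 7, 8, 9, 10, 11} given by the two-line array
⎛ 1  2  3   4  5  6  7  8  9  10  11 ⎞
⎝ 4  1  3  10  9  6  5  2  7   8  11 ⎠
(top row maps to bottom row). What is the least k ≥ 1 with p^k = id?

15

The disjoint-cycle form of p has cycle lengths 5, 3, 1, 1, 1.
The order is lcm(5, 3) = 15.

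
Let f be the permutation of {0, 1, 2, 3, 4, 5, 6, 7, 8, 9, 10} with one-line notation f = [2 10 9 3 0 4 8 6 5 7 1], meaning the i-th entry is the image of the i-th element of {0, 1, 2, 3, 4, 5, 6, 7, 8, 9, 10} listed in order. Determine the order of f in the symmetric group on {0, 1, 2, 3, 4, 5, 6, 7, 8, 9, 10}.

Decomposing into disjoint cycles gives cycle lengths 8, 2, 1.
The order is lcm(8, 2) = 8.

8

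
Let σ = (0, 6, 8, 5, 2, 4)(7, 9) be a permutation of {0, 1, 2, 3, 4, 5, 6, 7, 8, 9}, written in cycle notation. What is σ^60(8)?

8 lies in the 6-cycle (0, 6, 8, 5, 2, 4).
Since the cycle has length 6, σ^60 acts on it the same as σ^0 (60 mod 6 = 0).
So σ^60(8) = 8.

8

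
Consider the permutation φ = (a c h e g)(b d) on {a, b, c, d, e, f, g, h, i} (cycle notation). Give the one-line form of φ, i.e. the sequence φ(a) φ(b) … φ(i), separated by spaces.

c d h b g f a e i

Reading each image from the cycles: a↦c, b↦d, c↦h, d↦b, e↦g, f↦f, g↦a, h↦e, i↦i.
So the one-line form is c d h b g f a e i.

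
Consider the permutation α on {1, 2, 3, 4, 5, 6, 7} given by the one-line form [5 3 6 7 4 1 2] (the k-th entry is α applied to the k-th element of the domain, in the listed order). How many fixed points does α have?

No element satisfies α(x) = x, so there are 0 fixed points.

0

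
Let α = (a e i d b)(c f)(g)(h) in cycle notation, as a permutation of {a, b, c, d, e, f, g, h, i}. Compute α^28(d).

d lies in the 5-cycle (a e i d b).
Powers repeat with period 5 on this cycle, and 28 mod 5 = 3, so α^28(d) = α^3(d).
Stepping 3 places around the cycle: d → b → a → e.

e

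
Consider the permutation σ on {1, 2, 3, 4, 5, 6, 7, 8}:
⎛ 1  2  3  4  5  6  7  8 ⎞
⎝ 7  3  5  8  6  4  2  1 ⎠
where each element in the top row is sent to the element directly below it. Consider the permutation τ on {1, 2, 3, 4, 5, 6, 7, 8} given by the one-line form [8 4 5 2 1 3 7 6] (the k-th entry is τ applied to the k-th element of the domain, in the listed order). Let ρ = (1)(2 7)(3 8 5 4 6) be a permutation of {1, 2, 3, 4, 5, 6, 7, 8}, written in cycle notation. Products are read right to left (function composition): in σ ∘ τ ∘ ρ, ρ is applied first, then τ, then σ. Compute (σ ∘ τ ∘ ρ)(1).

Chase 1: ρ(1) = 1; τ(1) = 8; σ(8) = 1. Hence (σ ∘ τ ∘ ρ)(1) = 1.

1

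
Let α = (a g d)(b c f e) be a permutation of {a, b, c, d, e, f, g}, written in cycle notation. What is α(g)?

d

g appears in (a g d); the next entry (wrapping around) is d.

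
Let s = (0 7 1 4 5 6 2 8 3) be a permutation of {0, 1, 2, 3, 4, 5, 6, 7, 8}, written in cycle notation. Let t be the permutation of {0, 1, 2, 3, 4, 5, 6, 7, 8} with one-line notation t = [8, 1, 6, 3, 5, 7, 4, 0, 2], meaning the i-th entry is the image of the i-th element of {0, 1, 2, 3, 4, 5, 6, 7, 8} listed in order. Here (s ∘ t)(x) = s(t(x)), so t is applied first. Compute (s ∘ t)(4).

t(4) = 5, then s(5) = 6; composing gives (s ∘ t)(4) = 6.

6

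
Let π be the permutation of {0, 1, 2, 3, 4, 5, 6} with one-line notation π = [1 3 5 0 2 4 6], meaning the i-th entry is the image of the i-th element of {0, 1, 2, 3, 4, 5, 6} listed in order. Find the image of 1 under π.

3

1 is element number 2 of the domain, and entry number 2 of the one-line form is 3, so π(1) = 3.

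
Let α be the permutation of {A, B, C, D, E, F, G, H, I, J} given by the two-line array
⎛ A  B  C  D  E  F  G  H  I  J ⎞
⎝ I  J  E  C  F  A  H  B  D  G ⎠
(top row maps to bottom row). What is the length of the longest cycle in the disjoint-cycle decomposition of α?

Decomposing into disjoint cycles gives (A, I, D, C, E, F)(B, J, G, H); the longest has length 6.

6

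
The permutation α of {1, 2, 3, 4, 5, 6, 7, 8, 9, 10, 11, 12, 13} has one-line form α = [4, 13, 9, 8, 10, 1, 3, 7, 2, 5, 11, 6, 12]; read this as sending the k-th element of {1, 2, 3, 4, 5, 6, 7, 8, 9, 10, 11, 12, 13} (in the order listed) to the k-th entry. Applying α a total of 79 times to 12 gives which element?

13

Tracing 12 → 6 → … returns to 12 after 10 steps, so 12 lies in a 10-cycle (1, 4, 8, 7, 3, 9, 2, 13, 12, 6).
Powers repeat with period 10 on this cycle, and 79 mod 10 = 9, so α^79(12) = α^9(12).
Advancing 9 steps from 12: 12 → 6 → 1 → 4 → 8 → 7 → 3 → 9 → 2 → 13.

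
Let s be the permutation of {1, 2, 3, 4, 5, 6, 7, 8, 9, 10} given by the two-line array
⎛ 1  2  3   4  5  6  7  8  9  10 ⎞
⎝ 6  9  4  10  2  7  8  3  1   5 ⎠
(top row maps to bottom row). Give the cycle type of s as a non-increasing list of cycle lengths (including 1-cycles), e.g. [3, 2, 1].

The disjoint cycles are (1, 6, 7, 8, 3, 4, 10, 5, 2, 9), with lengths 10 in non-increasing order.

[10]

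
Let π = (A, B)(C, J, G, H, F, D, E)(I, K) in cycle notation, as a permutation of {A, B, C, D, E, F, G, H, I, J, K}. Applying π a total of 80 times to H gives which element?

E

H lies in the 7-cycle (C, J, G, H, F, D, E).
Powers repeat with period 7 on this cycle, and 80 mod 7 = 3, so π^80(H) = π^3(H).
Stepping 3 places around the cycle: H → F → D → E.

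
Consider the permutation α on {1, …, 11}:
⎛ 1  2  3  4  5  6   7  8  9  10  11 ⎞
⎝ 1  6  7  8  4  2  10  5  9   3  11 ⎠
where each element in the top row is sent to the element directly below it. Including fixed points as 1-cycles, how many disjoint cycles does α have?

The cycle decomposition is (1)(2 6)(3 7 10)(4 8 5)(9)(11), which has 6 cycles (counting 1-cycles).

6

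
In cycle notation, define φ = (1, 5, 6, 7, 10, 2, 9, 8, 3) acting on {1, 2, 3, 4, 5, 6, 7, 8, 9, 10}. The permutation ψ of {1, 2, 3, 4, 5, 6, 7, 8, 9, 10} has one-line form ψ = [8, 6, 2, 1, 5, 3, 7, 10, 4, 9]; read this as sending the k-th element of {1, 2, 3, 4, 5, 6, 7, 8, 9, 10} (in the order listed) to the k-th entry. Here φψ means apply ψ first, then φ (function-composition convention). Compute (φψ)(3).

First apply ψ: ψ(3) = 2, then φ(2) = 9. Thus (φψ)(3) = 9.

9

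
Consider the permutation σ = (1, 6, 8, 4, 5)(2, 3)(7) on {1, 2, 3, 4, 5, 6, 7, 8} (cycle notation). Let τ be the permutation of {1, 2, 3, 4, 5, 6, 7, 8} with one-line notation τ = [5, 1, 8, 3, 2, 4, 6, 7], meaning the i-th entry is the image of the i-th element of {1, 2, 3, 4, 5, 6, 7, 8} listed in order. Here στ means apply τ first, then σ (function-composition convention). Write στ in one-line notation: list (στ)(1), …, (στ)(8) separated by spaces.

1 6 4 2 3 5 8 7

Chase each element through τ then σ: 1 → 5 → 1; 2 → 1 → 6; 3 → 8 → 4; 4 → 3 → 2; 5 → 2 → 3; 6 → 4 → 5; 7 → 6 → 8; 8 → 7 → 7.
So στ in one-line form is 1 6 4 2 3 5 8 7.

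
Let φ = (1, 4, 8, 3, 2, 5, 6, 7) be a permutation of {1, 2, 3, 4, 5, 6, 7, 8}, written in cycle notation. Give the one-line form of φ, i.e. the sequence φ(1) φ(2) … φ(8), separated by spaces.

Reading each image from the cycles: 1↦4, 2↦5, 3↦2, 4↦8, 5↦6, 6↦7, 7↦1, 8↦3.
Listing these in domain order gives 4 5 2 8 6 7 1 3.

4 5 2 8 6 7 1 3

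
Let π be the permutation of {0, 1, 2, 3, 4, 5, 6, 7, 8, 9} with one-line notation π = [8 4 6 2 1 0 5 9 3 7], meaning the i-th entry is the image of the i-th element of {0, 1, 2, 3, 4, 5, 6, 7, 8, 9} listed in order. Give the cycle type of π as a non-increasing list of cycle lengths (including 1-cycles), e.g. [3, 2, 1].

[6, 2, 2]

The disjoint cycles are (0, 8, 3, 2, 6, 5)(1, 4)(7, 9), with lengths 6, 2, 2 in non-increasing order.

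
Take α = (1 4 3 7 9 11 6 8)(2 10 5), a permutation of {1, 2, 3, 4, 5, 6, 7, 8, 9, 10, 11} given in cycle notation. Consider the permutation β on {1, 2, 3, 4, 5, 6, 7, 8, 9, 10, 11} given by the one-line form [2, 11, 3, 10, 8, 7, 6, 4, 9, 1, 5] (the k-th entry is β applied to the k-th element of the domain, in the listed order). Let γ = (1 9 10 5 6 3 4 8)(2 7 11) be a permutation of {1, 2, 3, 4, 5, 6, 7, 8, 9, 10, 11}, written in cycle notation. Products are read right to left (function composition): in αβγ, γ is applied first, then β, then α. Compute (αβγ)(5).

(αβγ)(5) = α(β(γ(5))). γ(5) = 6, then β(6) = 7, then α(7) = 9, so the result is 9.

9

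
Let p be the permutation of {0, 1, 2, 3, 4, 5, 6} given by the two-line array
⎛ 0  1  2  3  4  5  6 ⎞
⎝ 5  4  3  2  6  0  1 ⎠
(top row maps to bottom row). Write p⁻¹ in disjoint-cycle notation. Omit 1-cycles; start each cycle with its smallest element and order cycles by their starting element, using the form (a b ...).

The cycle decomposition of p is (0 5)(1 4 6)(2 3).
Reversing each cycle (and rotating so the smallest element leads) gives p⁻¹ = (0 5)(1 6 4)(2 3).

(0 5)(1 6 4)(2 3)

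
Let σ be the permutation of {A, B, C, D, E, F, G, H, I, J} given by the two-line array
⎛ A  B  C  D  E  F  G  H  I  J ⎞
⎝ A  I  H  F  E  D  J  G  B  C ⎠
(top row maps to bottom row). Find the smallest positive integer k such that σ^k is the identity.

4

The disjoint-cycle form of σ has cycle lengths 4, 2, 2, 1, 1.
Since disjoint cycles commute, ord(σ) = lcm(4, 2, 2) = 4.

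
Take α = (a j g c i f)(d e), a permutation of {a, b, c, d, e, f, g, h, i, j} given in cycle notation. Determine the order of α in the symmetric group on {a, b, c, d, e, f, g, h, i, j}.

6

The disjoint cycles have lengths 6, 2, 1, 1.
The order is lcm(6, 2) = 6.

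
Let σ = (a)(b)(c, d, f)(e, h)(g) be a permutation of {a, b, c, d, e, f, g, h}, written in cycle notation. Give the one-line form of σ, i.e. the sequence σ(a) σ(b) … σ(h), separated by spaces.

Each element maps to the next entry in its cycle (wrapping to the front): a→a, b→b, c→d, d→f, e→h, f→c, g→g, h→e.
So the one-line form is a b d f h c g e.

a b d f h c g e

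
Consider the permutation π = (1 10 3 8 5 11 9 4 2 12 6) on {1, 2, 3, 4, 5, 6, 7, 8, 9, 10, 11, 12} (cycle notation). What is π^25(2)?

1

2 lies in the 11-cycle (1 10 3 8 5 11 9 4 2 12 6).
On an 11-cycle, π^11 is the identity, so π^25 = π^3 there (25 ≡ 3 mod 11).
Advancing 3 steps from 2: 2 → 12 → 6 → 1.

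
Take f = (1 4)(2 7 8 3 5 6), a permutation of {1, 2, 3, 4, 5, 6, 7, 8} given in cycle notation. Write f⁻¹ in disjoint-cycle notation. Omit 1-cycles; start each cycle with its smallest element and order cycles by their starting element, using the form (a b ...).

(1 4)(2 6 5 3 8 7)

Inverting a permutation written in cycle notation just reverses the order within every cycle.
Reversing each cycle of f and rotating so the smallest element leads gives (1 4)(2 6 5 3 8 7).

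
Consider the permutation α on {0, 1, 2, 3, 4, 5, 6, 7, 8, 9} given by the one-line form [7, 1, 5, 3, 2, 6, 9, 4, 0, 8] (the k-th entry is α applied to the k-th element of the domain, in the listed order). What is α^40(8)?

Tracing 8 → 0 → … returns to 8 after 8 steps, so 8 lies in an 8-cycle (0 7 4 2 5 6 9 8).
On an 8-cycle, α^8 is the identity, so α^40 = α^0 there (40 ≡ 0 mod 8).
So α^40(8) = 8.

8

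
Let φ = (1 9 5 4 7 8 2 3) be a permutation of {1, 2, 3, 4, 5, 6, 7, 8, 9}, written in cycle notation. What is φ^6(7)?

7 lies in the 8-cycle (1 9 5 4 7 8 2 3).
Stepping 6 places around the cycle: 7 → 8 → 2 → 3 → 1 → 9 → 5.

5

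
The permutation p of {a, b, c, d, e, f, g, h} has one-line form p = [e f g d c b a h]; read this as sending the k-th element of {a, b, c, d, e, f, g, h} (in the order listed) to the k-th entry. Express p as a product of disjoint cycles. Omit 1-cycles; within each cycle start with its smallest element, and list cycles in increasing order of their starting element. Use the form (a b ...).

(a e c g)(b f)

From a: a → e → c → g → a, closing the cycle (a e c g).
Repeating from the next unused element and collecting all non-trivial cycles gives (a e c g)(b f).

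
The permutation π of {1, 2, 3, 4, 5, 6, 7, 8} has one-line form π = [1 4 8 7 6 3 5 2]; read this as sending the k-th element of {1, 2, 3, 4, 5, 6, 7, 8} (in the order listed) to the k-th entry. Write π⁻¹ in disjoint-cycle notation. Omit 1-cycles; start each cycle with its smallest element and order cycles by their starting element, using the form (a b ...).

(2 8 3 6 5 7 4)

First write π in disjoint cycles: (2 4 7 5 6 3 8).
The inverse reverses every cycle; in canonical form, π⁻¹ = (2 8 3 6 5 7 4).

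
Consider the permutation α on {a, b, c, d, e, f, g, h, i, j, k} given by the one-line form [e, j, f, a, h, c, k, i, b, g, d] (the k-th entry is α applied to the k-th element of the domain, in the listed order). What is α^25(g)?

Tracing g → k → … returns to g after 9 steps, so g lies in a 9-cycle (a, e, h, i, b, j, g, k, d).
Powers repeat with period 9 on this cycle, and 25 mod 9 = 7, so α^25(g) = α^7(g).
Stepping 7 places around the cycle: g → k → d → a → e → h → i → b.

b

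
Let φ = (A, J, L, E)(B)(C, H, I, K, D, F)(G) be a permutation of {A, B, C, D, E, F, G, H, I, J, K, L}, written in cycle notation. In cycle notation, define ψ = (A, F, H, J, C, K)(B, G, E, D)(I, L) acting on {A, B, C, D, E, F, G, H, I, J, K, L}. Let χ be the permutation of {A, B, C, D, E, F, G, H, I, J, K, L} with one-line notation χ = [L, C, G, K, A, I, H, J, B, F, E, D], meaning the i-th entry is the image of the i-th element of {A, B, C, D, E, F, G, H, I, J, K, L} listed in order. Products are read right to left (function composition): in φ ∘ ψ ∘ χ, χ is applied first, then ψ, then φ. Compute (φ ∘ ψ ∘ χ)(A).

(φ ∘ ψ ∘ χ)(A) = φ(ψ(χ(A))). χ(A) = L, then ψ(L) = I, then φ(I) = K, so the result is K.

K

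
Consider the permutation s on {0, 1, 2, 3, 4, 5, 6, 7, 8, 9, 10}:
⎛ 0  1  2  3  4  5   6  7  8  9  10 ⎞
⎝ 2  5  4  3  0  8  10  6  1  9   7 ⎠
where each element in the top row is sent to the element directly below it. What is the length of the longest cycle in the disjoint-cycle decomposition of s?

Decomposing into disjoint cycles gives (0 2 4)(1 5 8)(6 10 7); the longest has length 3.

3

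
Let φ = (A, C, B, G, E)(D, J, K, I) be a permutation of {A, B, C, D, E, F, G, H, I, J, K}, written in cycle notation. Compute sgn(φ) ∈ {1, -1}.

-1

The cycle lengths are 5, 4, 1, 1.
A cycle is odd iff its length is even; φ has 1 even-length cycle, so sgn(φ) = (−1)^1 and φ is odd.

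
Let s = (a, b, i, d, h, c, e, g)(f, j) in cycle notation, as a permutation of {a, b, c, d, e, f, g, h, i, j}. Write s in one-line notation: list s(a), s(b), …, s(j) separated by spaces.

b i e h g j a c d f

Each element maps to the next entry in its cycle (wrapping to the front): a→b, b→i, c→e, d→h, e→g, f→j, g→a, h→c, i→d, j→f.
So the one-line form is b i e h g j a c d f.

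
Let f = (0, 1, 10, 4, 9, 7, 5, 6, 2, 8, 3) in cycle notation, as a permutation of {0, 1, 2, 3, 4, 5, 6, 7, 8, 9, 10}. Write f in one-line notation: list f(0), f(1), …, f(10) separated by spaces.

Reading each image from the cycles: 0→1, 1→10, 2→8, 3→0, 4→9, 5→6, 6→2, 7→5, 8→3, 9→7, 10→4.
So the one-line form is 1 10 8 0 9 6 2 5 3 7 4.

1 10 8 0 9 6 2 5 3 7 4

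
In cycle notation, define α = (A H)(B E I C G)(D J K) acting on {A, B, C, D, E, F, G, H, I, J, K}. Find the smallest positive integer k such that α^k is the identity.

30

The disjoint cycles have lengths 5, 3, 2, 1.
The order is lcm(5, 3, 2) = 30.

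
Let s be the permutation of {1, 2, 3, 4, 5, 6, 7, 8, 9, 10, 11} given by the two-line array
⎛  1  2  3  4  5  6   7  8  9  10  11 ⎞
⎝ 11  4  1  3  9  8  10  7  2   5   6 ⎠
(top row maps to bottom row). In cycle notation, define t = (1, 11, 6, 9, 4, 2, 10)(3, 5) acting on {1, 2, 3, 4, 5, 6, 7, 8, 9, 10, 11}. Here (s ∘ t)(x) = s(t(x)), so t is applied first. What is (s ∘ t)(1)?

First apply t: t(1) = 11, then s(11) = 6. Thus (s ∘ t)(1) = 6.

6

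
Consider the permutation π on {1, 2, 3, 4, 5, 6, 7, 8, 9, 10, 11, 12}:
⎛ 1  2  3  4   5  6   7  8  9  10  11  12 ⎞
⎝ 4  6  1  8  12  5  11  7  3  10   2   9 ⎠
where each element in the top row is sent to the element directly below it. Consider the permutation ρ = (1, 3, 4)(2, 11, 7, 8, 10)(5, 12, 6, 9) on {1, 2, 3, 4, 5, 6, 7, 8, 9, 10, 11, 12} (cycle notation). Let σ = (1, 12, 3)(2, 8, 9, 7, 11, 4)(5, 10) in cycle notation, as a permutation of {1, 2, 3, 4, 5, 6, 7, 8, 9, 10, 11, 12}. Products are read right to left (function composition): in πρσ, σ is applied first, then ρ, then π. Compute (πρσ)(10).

(πρσ)(10) = π(ρ(σ(10))). σ(10) = 5, then ρ(5) = 12, then π(12) = 9, so the result is 9.

9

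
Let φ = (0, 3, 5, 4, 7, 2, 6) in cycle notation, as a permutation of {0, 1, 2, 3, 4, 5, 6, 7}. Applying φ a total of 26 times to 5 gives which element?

5 lies in the 7-cycle (0, 3, 5, 4, 7, 2, 6).
Since the cycle has length 7, φ^26 acts on it the same as φ^5 (26 mod 7 = 5).
Stepping 5 places around the cycle: 5 → 4 → 7 → 2 → 6 → 0.

0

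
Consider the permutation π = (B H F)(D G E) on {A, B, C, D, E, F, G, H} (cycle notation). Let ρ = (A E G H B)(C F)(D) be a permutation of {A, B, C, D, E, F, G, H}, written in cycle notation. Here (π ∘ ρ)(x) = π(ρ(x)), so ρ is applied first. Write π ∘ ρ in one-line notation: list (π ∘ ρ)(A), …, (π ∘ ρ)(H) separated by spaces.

(π ∘ ρ)(x) = π(ρ(x)). Computing each image: π(ρ(A)) = π(E) = D, π(ρ(B)) = π(A) = A, π(ρ(C)) = π(F) = B, π(ρ(D)) = π(D) = G, π(ρ(E)) = π(G) = E, π(ρ(F)) = π(C) = C, π(ρ(G)) = π(H) = F, π(ρ(H)) = π(B) = H.
Hence π ∘ ρ = [D A B G E C F H].

D A B G E C F H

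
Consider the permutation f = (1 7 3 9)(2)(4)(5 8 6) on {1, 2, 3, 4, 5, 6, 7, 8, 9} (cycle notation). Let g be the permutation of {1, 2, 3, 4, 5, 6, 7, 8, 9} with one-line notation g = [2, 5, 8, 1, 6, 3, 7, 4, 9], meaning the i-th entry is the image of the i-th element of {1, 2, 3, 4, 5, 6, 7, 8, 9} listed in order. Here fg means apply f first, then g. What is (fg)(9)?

First apply f: f(9) = 1, then g(1) = 2. Thus (fg)(9) = 2.

2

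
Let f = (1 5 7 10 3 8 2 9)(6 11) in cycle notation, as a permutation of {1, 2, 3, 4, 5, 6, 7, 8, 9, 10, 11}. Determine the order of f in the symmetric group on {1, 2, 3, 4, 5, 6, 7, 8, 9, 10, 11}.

8

The disjoint cycles have lengths 8, 2, 1.
Since disjoint cycles commute, ord(f) = lcm(8, 2) = 8.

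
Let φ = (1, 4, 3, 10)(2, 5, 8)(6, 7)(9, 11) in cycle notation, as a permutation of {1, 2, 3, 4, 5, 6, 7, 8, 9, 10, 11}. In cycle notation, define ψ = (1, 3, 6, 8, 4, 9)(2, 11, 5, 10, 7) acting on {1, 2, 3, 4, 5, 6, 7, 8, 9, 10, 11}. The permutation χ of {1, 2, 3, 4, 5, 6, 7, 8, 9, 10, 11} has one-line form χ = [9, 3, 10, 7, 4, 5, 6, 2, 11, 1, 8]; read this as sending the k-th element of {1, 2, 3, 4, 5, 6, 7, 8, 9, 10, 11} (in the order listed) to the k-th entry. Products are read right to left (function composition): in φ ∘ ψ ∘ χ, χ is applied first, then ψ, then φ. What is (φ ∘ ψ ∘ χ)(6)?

1

Chase 6: χ(6) = 5; ψ(5) = 10; φ(10) = 1. Hence (φ ∘ ψ ∘ χ)(6) = 1.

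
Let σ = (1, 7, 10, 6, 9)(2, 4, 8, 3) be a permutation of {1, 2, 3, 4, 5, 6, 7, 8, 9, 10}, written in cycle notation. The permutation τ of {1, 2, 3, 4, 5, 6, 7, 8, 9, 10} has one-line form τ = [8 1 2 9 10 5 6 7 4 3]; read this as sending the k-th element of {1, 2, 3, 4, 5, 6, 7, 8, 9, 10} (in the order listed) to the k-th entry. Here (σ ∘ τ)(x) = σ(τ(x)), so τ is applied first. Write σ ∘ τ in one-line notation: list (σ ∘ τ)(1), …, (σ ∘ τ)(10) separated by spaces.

Chase each element through τ then σ: 1 → 8 → 3; 2 → 1 → 7; 3 → 2 → 4; 4 → 9 → 1; 5 → 10 → 6; 6 → 5 → 5; 7 → 6 → 9; 8 → 7 → 10; 9 → 4 → 8; 10 → 3 → 2.
So σ ∘ τ in one-line form is 3 7 4 1 6 5 9 10 8 2.

3 7 4 1 6 5 9 10 8 2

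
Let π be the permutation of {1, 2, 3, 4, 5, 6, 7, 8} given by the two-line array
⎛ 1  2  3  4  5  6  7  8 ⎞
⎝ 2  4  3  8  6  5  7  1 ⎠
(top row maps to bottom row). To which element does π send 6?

5

The entry below 6 in the array is 5, so π(6) = 5.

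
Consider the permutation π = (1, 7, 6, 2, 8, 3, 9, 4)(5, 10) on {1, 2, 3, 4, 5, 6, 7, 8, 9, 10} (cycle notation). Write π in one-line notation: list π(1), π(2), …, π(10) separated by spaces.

7 8 9 1 10 2 6 3 4 5

Image by image: 1→7, 2→8, 3→9, 4→1, 5→10, 6→2, 7→6, 8→3, 9→4, 10→5.
So the one-line form is 7 8 9 1 10 2 6 3 4 5.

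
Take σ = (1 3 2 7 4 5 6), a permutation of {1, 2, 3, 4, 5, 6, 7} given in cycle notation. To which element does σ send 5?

6

In the cycle (1 3 2 7 4 5 6), 5 is followed by 6, so σ(5) = 6.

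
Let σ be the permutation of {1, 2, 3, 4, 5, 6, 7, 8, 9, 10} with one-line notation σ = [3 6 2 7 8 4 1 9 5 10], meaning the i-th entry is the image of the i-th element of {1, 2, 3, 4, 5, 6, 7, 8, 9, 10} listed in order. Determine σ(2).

2 is element number 2 of the domain, and entry number 2 of the one-line form is 6, so σ(2) = 6.

6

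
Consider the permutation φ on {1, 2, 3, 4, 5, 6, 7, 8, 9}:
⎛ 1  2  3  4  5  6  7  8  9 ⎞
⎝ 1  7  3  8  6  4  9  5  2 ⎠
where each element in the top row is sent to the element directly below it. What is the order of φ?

The disjoint-cycle form of φ has cycle lengths 4, 3, 1, 1.
Since disjoint cycles commute, ord(φ) = lcm(4, 3) = 12.

12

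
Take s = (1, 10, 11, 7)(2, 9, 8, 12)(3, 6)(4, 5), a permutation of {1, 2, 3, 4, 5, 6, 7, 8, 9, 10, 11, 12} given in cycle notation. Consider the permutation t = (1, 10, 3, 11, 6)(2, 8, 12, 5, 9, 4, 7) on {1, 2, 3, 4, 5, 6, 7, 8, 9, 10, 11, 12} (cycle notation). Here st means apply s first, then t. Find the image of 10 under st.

(st)(10) = t(s(10)). s(10) = 11, then t(11) = 6. So (st)(10) = 6.

6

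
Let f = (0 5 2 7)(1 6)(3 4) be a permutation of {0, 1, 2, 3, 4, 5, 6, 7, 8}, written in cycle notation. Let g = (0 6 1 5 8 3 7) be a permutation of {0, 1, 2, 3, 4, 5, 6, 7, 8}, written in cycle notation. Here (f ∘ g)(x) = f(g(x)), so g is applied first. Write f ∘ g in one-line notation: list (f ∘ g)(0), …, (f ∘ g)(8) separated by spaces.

For each element, apply g then f: 0 → 6 → 1; 1 → 5 → 2; 2 → 2 → 7; 3 → 7 → 0; 4 → 4 → 3; 5 → 8 → 8; 6 → 1 → 6; 7 → 0 → 5; 8 → 3 → 4.
Collecting the images, f ∘ g = [1 2 7 0 3 8 6 5 4].

1 2 7 0 3 8 6 5 4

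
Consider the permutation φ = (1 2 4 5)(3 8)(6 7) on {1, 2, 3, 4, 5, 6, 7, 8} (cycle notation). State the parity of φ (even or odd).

The cycle lengths are 4, 2, 2.
A cycle of length ℓ contributes ℓ−1 transpositions, so φ is a product of 3 + 1 + 1 = 5 transpositions — odd.

odd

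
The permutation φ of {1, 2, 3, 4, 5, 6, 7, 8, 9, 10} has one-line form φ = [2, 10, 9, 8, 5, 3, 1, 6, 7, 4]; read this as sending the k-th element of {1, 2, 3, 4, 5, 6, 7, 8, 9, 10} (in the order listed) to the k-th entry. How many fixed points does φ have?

1

The fixed points (elements with φ(x) = x) are {5}, so there is 1.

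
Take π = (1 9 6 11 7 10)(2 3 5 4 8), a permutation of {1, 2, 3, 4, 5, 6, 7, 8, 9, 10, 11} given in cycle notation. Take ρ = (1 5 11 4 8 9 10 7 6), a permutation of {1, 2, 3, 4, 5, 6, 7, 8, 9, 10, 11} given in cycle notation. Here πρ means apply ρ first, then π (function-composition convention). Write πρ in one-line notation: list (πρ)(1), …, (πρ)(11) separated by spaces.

(πρ)(x) = π(ρ(x)). Computing each image: π(ρ(1)) = π(5) = 4, π(ρ(2)) = π(2) = 3, π(ρ(3)) = π(3) = 5, π(ρ(4)) = π(8) = 2, π(ρ(5)) = π(11) = 7, π(ρ(6)) = π(1) = 9, π(ρ(7)) = π(6) = 11, π(ρ(8)) = π(9) = 6, π(ρ(9)) = π(10) = 1, π(ρ(10)) = π(7) = 10, π(ρ(11)) = π(4) = 8.
Hence πρ = [4 3 5 2 7 9 11 6 1 10 8].

4 3 5 2 7 9 11 6 1 10 8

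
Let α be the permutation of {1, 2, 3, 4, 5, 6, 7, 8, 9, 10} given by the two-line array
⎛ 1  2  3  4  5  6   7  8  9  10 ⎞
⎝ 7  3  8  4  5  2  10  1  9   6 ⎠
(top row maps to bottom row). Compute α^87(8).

Tracing 8 → 1 → … returns to 8 after 7 steps, so 8 lies in a 7-cycle (1, 7, 10, 6, 2, 3, 8).
Since the cycle has length 7, α^87 acts on it the same as α^3 (87 mod 7 = 3).
Stepping 3 places around the cycle: 8 → 1 → 7 → 10.

10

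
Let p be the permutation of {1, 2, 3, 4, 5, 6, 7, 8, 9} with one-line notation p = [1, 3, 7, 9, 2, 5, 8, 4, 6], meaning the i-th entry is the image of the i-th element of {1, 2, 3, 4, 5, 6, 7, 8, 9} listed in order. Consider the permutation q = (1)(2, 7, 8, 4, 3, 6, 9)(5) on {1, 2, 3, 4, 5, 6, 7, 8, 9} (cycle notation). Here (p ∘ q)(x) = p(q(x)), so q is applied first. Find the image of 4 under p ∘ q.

(p ∘ q)(4) = p(q(4)). q(4) = 3, then p(3) = 7. So (p ∘ q)(4) = 7.

7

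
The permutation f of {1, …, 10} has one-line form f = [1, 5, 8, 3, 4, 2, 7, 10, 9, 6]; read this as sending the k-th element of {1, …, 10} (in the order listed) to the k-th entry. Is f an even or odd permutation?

even

In disjoint-cycle form the cycle lengths are 7, 1, 1, 1.
A cycle is odd iff its length is even; f has 0 even-length cycles, so sgn(f) = (−1)^0 and f is even.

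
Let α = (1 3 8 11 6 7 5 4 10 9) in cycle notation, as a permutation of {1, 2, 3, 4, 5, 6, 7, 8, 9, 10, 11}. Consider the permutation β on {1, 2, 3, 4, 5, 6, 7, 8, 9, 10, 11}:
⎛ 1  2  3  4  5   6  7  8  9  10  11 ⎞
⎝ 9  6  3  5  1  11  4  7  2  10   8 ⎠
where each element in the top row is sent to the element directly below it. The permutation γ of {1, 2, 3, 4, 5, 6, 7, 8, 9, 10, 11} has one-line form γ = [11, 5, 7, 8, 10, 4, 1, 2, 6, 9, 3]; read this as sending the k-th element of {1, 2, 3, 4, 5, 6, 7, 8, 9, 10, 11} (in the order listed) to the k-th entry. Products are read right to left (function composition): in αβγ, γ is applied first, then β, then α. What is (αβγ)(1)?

11

(αβγ)(1) = α(β(γ(1))). γ(1) = 11, then β(11) = 8, then α(8) = 11, so the result is 11.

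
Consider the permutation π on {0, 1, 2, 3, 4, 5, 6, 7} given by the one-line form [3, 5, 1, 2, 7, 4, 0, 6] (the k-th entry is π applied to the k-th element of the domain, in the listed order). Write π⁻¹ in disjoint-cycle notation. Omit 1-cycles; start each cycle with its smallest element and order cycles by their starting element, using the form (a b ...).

First write π in disjoint cycles: (0 3 2 1 5 4 7 6).
Reversing each cycle (and rotating so the smallest element leads) gives π⁻¹ = (0 6 7 4 5 1 2 3).

(0 6 7 4 5 1 2 3)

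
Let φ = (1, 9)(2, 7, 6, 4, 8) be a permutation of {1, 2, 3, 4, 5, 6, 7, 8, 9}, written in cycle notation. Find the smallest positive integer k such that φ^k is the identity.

The disjoint cycles have lengths 5, 2, 1, 1.
Since disjoint cycles commute, ord(φ) = lcm(5, 2) = 10.

10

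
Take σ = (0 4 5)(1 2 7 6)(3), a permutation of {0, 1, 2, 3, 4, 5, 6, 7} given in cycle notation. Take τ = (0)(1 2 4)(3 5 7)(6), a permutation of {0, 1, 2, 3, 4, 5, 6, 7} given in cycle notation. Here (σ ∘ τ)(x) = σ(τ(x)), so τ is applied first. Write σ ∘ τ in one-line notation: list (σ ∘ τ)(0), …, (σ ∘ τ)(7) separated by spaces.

4 7 5 0 2 6 1 3

For each element, apply τ then σ: 0 → 0 → 4; 1 → 2 → 7; 2 → 4 → 5; 3 → 5 → 0; 4 → 1 → 2; 5 → 7 → 6; 6 → 6 → 1; 7 → 3 → 3.
So σ ∘ τ in one-line form is 4 7 5 0 2 6 1 3.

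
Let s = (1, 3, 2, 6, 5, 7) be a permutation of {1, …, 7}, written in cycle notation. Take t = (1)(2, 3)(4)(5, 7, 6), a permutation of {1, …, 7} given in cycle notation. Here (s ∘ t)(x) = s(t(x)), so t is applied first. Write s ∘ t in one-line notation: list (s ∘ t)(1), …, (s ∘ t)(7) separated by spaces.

(s ∘ t)(x) = s(t(x)). Computing each image: s(t(1)) = s(1) = 3, s(t(2)) = s(3) = 2, s(t(3)) = s(2) = 6, s(t(4)) = s(4) = 4, s(t(5)) = s(7) = 1, s(t(6)) = s(5) = 7, s(t(7)) = s(6) = 5.
Hence s ∘ t = [3 2 6 4 1 7 5].

3 2 6 4 1 7 5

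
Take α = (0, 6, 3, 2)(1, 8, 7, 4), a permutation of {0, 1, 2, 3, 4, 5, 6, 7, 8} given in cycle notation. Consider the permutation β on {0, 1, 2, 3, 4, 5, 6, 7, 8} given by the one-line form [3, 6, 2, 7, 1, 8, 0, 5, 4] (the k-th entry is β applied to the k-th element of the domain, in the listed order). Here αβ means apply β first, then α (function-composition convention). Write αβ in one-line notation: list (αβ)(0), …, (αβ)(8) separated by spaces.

2 3 0 4 8 7 6 5 1

(αβ)(x) = α(β(x)). Computing each image: α(β(0)) = α(3) = 2, α(β(1)) = α(6) = 3, α(β(2)) = α(2) = 0, α(β(3)) = α(7) = 4, α(β(4)) = α(1) = 8, α(β(5)) = α(8) = 7, α(β(6)) = α(0) = 6, α(β(7)) = α(5) = 5, α(β(8)) = α(4) = 1.
Hence αβ = [2 3 0 4 8 7 6 5 1].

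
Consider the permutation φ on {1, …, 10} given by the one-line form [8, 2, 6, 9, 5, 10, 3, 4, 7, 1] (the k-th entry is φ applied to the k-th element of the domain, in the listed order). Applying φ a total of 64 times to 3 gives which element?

3

Tracing 3 → 6 → … returns to 3 after 8 steps, so 3 lies in an 8-cycle (1, 8, 4, 9, 7, 3, 6, 10).
Since the cycle has length 8, φ^64 acts on it the same as φ^0 (64 mod 8 = 0).
So φ^64(3) = 3.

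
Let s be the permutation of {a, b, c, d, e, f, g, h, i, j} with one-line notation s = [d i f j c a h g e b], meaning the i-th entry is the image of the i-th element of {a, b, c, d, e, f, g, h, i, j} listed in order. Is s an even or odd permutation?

In disjoint-cycle form the cycle lengths are 8, 2.
A cycle is odd iff its length is even; s has 2 even-length cycles, so sgn(s) = (−1)^2 and s is even.

even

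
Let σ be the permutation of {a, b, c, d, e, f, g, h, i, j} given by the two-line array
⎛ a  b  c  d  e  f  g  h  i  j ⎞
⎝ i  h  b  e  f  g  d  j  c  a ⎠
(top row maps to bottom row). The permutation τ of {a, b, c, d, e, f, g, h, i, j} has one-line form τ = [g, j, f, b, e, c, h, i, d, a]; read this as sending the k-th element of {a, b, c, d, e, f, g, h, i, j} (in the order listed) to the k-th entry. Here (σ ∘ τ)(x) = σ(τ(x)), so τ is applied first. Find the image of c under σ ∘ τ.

g

(σ ∘ τ)(c) = σ(τ(c)). τ(c) = f, then σ(f) = g. So (σ ∘ τ)(c) = g.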